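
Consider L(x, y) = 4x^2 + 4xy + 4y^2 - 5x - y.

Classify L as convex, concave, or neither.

L is quadratic, so its Hessian is the constant matrix H = [[8, 4], [4, 8]].
det(H) = 48, tr(H) = 16.
det(H) > 0 and tr(H) > 0, so H is positive definite everywhere: convex.

convex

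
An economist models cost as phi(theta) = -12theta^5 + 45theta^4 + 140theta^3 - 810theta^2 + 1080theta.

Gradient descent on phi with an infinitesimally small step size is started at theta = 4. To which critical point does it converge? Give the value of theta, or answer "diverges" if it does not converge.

diverges

phi'(theta) = -60(theta - 3)(theta - 2)(theta - 1)(theta + 3), so phi'(4) = -2520.
Gradient descent moves in the -phi' direction, i.e. theta is increasing.
There is no critical point above theta=4, and phi' keeps the same sign, so the iterate runs off to +∞.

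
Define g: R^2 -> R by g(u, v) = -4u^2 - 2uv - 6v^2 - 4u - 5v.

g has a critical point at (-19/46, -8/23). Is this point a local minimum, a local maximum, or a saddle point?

The Hessian of g is constant: H = [[-8, -2], [-2, -12]].
det(H) = (-8)·(-12) − (-2)² = 92.
det(H) > 0 and tr(H) = -20 < 0, so H is negative definite and the point is a local maximum.

local maximum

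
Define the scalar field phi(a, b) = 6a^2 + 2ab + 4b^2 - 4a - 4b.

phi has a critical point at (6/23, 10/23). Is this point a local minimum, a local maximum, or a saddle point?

The Hessian of phi is constant: H = [[12, 2], [2, 8]].
det(H) = 12·8 − 2² = 92.
det(H) > 0 and tr(H) = 20 > 0, so H is positive definite and the point is a local minimum.

local minimum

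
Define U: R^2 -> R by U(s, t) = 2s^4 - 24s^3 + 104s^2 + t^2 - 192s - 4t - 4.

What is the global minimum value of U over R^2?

U(s,t) separates as P(s) + Q(t) − 4, so its minimum is min P + min Q − 4.
P'(s) = 8(s - 4)(s - 3)(s - 2) vanishes at s ∈ {2, 3, 4}; Q'(t) = 2(t - 2) vanishes at t ∈ {2}.
Local minima of P (where P''>0): P(2)=-128, P(4)=-128. Local minima of Q: Q(2)=-4.
So the global minimum of U is P(2) + Q(2) − 4 = -128 − 4 − 4 = -136, attained at (2, 2).

-136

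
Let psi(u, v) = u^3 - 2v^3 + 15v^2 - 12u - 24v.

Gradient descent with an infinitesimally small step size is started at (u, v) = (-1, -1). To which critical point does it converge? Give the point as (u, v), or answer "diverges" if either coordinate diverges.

(2, 1)

psi is separable, so gradient descent decouples: u follows -∂psi/∂u, v follows -∂psi/∂v.
∂psi/∂u = 3(u - 2)(u + 2); at u=-1 this is -9, so u increases.
∂psi/∂v = -6(v - 4)(v - 1); at v=-1 this is -60, so v increases.
u converges to its nearest critical value 2 (a local min of the u-part); v converges to 1. The iterate converges to (2, 1).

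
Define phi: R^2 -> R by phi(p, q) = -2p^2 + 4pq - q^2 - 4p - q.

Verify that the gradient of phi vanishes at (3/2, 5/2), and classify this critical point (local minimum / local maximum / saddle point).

∇phi = (-4p + 4q - 4, 4p - 2q - 1); substituting (3/2, 5/2) gives ∇phi = (0, 0), so (3/2, 5/2) is indeed a critical point.
The Hessian of phi is constant: H = [[-4, 4], [4, -2]].
det(H) = (-4)·(-2) − 4² = -8.
Since det(H) < 0, H is indefinite and the critical point is a saddle point.

saddle point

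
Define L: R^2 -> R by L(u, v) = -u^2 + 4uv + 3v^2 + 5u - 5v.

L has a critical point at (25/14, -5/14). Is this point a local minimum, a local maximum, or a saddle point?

saddle point

The Hessian of L is constant: H = [[-2, 4], [4, 6]].
det(H) = (-2)·6 − 4² = -28.
Since det(H) < 0, H is indefinite and the critical point is a saddle point.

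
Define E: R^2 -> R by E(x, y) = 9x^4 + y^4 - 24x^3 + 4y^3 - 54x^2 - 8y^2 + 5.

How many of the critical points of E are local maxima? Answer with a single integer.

1

E separates as a function of x plus a function of y, so ∇E=0 decouples.
∂E/∂x = 36x(x - 3)(x + 1) = 0 at x ∈ {-1, 0, 3}; ∂E/∂y = 4y(y - 1)(y + 4) = 0 at y ∈ {-4, 0, 1}.
The Hessian is diagonal: diag(E_xx, E_yy). Second derivatives: E_xx(-1)=144, E_xx(0)=-108, E_xx(3)=432; E_yy(-4)=80, E_yy(0)=-16, E_yy(1)=20.
Local maxima occur where both diagonal entries negative: (0, 0). Count: 1.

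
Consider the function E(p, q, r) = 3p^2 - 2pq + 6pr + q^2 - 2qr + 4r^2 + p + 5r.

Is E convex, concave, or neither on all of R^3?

convex

E is quadratic, so its Hessian is the constant matrix H = [[6, -2, 6], [-2, 2, -2], [6, -2, 8]].
Leading principal minors: 6, 8, 16.
All positive ⇒ H ≻ 0 ⇒ convex.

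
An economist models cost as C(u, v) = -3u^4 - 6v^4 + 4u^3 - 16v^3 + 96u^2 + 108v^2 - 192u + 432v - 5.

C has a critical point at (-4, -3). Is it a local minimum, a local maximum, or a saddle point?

local maximum

The mixed partial ∂²C/∂u∂v is 0, so the Hessian at any point is diag(C_uu, C_vv) = diag(12(-3u^2 + 2u + 16), 24(-3v^2 - 4v + 9)).
At (-4, -3): H = diag(-480, -144).
Both eigenvalues are negative, so H is negative definite: a local maximum.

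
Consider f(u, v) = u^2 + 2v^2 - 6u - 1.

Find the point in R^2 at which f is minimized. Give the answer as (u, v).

f(u,v) separates as P(u) + Q(v) − 1, so its minimum is min P + min Q − 1.
P'(u) = 2u - 6 vanishes at u ∈ {3}; Q'(v) = 4v vanishes at v ∈ {0}.
Local minima of P (where P''>0): P(3)=-9. Local minima of Q: Q(0)=0.
So the global minimum of f is P(3) + Q(0) − 1 = -9 + 0 − 1 = -10, attained at (3, 0).

(3, 0)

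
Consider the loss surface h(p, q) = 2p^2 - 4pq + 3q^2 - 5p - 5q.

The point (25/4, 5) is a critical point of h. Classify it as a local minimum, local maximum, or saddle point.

The Hessian of h is constant: H = [[4, -4], [-4, 6]].
det(H) = 4·6 − (-4)² = 8.
det(H) > 0 and tr(H) = 10 > 0, so H is positive definite and the point is a local minimum.

local minimum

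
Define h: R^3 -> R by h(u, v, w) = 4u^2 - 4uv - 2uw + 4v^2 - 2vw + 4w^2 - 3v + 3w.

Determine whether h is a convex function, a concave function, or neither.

convex

h is quadratic, so its Hessian is the constant matrix H = [[8, -4, -2], [-4, 8, -2], [-2, -2, 8]].
Leading principal minors: 8, 48, 288.
All positive ⇒ H ≻ 0 ⇒ convex.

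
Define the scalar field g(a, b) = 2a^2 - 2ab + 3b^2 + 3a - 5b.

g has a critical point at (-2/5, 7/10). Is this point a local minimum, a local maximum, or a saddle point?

The Hessian of g is constant: H = [[4, -2], [-2, 6]].
det(H) = 4·6 − (-2)² = 20.
det(H) > 0 and tr(H) = 10 > 0, so H is positive definite and the point is a local minimum.

local minimum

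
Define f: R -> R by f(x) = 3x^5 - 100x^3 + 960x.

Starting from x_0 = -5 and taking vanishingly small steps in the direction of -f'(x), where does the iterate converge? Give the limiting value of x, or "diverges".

f'(x) = 15(x - 4)(x - 2)(x + 2)(x + 4), so f'(-5) = 2835.
Gradient descent moves in the -f' direction, i.e. x is decreasing.
There is no critical point below x=-5, and f' keeps the same sign, so the iterate runs off to −∞.

diverges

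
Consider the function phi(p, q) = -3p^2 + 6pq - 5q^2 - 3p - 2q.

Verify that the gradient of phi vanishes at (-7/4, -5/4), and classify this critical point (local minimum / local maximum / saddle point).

local maximum

∇phi = (-6p + 6q - 3, 6p - 10q - 2); substituting (-7/4, -5/4) gives ∇phi = (0, 0), so (-7/4, -5/4) is indeed a critical point.
The Hessian of phi is constant: H = [[-6, 6], [6, -10]].
det(H) = (-6)·(-10) − 6² = 24.
det(H) > 0 and tr(H) = -16 < 0, so H is negative definite and the point is a local maximum.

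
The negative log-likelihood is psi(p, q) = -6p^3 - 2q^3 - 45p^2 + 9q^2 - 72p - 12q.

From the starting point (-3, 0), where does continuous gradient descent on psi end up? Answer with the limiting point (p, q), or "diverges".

psi is separable, so gradient descent decouples: p follows -∂psi/∂p, q follows -∂psi/∂q.
∂psi/∂p = -18(p + 1)(p + 4); at p=-3 this is 36, so p decreases.
∂psi/∂q = -6(q - 2)(q - 1); at q=0 this is -12, so q increases.
p converges to its nearest critical value -4 (a local min of the p-part); q converges to 1. The iterate converges to (-4, 1).

(-4, 1)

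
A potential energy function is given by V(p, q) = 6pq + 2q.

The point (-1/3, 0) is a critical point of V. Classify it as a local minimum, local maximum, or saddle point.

saddle point

The Hessian of V is constant: H = [[0, 6], [6, 0]].
det(H) = 0·0 − 6² = -36.
Since det(H) < 0, H is indefinite and the critical point is a saddle point.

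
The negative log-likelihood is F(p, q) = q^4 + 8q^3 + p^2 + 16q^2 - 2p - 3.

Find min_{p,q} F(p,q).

F(p,q) separates as A(p) + B(q) − 3, so its minimum is min A + min B − 3.
A'(p) = 2p - 2 vanishes at p ∈ {1}; B'(q) = 4q(q + 2)(q + 4) vanishes at q ∈ {-4, -2, 0}.
Local minima of A (where A''>0): A(1)=-1. Local minima of B: B(-4)=0, B(0)=0.
So the global minimum of F is A(1) + B(-4) − 3 = -1 + 0 − 3 = -4, attained at (1, -4).

-4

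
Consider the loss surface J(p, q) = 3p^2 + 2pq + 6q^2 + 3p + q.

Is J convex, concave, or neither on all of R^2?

convex

J is quadratic, so its Hessian is the constant matrix H = [[6, 2], [2, 12]].
det(H) = 68, tr(H) = 18.
det(H) > 0 and tr(H) > 0, so H is positive definite everywhere: convex.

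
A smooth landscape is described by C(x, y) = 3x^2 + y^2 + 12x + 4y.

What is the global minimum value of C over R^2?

C(x,y) separates as P(x) + Q(y), so its minimum is min P + min Q.
P'(x) = 6x + 12 vanishes at x ∈ {-2}; Q'(y) = 2y + 4 vanishes at y ∈ {-2}.
Local minima of P (where P''>0): P(-2)=-12. Local minima of Q: Q(-2)=-4.
So the global minimum of C is P(-2) + Q(-2) = -12 − 4 = -16, attained at (-2, -2).

-16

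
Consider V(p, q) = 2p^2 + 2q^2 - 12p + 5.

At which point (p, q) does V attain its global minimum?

V(p,q) separates as A(p) + B(q) + 5, so its minimum is min A + min B + 5.
A'(p) = 4p - 12 vanishes at p ∈ {3}; B'(q) = 4q vanishes at q ∈ {0}.
Local minima of A (where A''>0): A(3)=-18. Local minima of B: B(0)=0.
So the global minimum of V is A(3) + B(0) + 5 = -18 + 0 + 5 = -13, attained at (3, 0).

(3, 0)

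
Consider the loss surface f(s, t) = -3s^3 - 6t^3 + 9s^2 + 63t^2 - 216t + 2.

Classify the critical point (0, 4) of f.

The mixed partial ∂²f/∂s∂t is 0, so the Hessian at any point is diag(f_ss, f_tt) = diag(18(-s + 1), 18(-2t + 7)).
At (0, 4): H = diag(18, -18).
The eigenvalues have opposite signs, so H is indefinite: a saddle point.

saddle point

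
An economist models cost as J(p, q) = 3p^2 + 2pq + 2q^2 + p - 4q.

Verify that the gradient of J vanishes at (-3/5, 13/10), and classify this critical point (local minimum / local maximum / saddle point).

local minimum

∇J = (6p + 2q + 1, 2p + 4q - 4); substituting (-3/5, 13/10) gives ∇J = (0, 0), so (-3/5, 13/10) is indeed a critical point.
The Hessian of J is constant: H = [[6, 2], [2, 4]].
det(H) = 6·4 − 2² = 20.
det(H) > 0 and tr(H) = 10 > 0, so H is positive definite and the point is a local minimum.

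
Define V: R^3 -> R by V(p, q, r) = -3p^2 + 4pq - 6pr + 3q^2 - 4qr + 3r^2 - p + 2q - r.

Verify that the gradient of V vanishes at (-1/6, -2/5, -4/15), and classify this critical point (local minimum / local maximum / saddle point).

saddle point

∇V = (-6p + 4q - 6r - 1, 4p + 6q - 4r + 2, -6p - 4q + 6r - 1); substituting (-1/6, -2/5, -4/15) gives ∇V = (0, 0, 0), so (-1/6, -2/5, -4/15) is indeed a critical point.
The Hessian is constant: H = [[-6, 4, -6], [4, 6, -4], [-6, -4, 6]].
Leading principal minors: Δ₁ = -6, Δ₂ = -52, Δ₃ = -240.
The minors fit neither the all-positive nor the alternating-sign pattern, so H is indefinite: a saddle point.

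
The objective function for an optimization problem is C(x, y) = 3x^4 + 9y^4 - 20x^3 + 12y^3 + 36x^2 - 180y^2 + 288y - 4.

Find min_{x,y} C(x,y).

-2500

C(x,y) separates as P(x) + Q(y) − 4, so its minimum is min P + min Q − 4.
P'(x) = 12x(x - 3)(x - 2) vanishes at x ∈ {0, 2, 3}; Q'(y) = 36(y - 2)(y - 1)(y + 4) vanishes at y ∈ {-4, 1, 2}.
Local minima of P (where P''>0): P(0)=0, P(3)=27. Local minima of Q: Q(-4)=-2496, Q(2)=96.
So the global minimum of C is P(0) + Q(-4) − 4 = 0 − 2496 − 4 = -2500, attained at (0, -4).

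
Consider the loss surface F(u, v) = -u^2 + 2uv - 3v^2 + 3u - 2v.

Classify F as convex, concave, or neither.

F is quadratic, so its Hessian is the constant matrix H = [[-2, 2], [2, -6]].
det(H) = 8, tr(H) = -8.
det(H) > 0 and tr(H) < 0, so H is negative definite everywhere: concave.

concave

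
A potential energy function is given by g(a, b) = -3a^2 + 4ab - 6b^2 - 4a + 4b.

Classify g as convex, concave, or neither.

concave

g is quadratic, so its Hessian is the constant matrix H = [[-6, 4], [4, -12]].
det(H) = 56, tr(H) = -18.
det(H) > 0 and tr(H) < 0, so H is negative definite everywhere: concave.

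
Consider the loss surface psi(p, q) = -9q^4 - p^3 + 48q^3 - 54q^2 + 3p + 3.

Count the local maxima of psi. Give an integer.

2

psi separates as a function of p plus a function of q, so ∇psi=0 decouples.
∂psi/∂p = -3(p - 1)(p + 1) = 0 at p ∈ {-1, 1}; ∂psi/∂q = -36q(q - 3)(q - 1) = 0 at q ∈ {0, 1, 3}.
The Hessian is diagonal: diag(psi_pp, psi_qq). Second derivatives: psi_pp(-1)=6, psi_pp(1)=-6; psi_qq(0)=-108, psi_qq(1)=72, psi_qq(3)=-216.
Local maxima occur where both diagonal entries negative: (1, 0), (1, 3). Count: 2.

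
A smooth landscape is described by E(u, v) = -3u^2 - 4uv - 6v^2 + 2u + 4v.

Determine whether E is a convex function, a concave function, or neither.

concave

E is quadratic, so its Hessian is the constant matrix H = [[-6, -4], [-4, -12]].
det(H) = 56, tr(H) = -18.
det(H) > 0 and tr(H) < 0, so H is negative definite everywhere: concave.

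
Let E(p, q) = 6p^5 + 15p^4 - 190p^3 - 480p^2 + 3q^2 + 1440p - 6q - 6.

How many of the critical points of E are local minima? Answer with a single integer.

2

E separates as a function of p plus a function of q, so ∇E=0 decouples.
∂E/∂p = 30(p - 4)(p - 1)(p + 3)(p + 4) = 0 at p ∈ {-4, -3, 1, 4}; ∂E/∂q = 6(q - 1) = 0 at q ∈ {1}.
The Hessian is diagonal: diag(E_pp, E_qq). Second derivatives: E_pp(-4)=-1200, E_pp(-3)=840, E_pp(1)=-1800, E_pp(4)=5040; E_qq(1)=6.
Local minima occur where both diagonal entries positive: (-3, 1), (4, 1). Count: 2.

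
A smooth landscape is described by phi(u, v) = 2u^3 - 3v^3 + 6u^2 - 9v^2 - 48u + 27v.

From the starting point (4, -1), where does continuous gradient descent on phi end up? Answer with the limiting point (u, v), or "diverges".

(2, -3)

phi is separable, so gradient descent decouples: u follows -∂phi/∂u, v follows -∂phi/∂v.
∂phi/∂u = 6(u - 2)(u + 4); at u=4 this is 96, so u decreases.
∂phi/∂v = -9(v - 1)(v + 3); at v=-1 this is 36, so v decreases.
u converges to its nearest critical value 2 (a local min of the u-part); v converges to -3. The iterate converges to (2, -3).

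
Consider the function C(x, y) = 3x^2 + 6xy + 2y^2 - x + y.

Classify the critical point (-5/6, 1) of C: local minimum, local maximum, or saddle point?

saddle point

The Hessian of C is constant: H = [[6, 6], [6, 4]].
det(H) = 6·4 − 6² = -12.
Since det(H) < 0, H is indefinite and the critical point is a saddle point.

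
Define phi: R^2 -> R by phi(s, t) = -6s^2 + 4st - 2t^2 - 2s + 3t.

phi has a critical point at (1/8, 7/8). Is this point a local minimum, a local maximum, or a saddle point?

local maximum

The Hessian of phi is constant: H = [[-12, 4], [4, -4]].
det(H) = (-12)·(-4) − 4² = 32.
det(H) > 0 and tr(H) = -16 < 0, so H is negative definite and the point is a local maximum.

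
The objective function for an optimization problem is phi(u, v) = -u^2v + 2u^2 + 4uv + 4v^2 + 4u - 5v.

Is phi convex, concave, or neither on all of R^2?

neither

The term -u^2v is cubic, so the Hessian is not constant.
∂²phi/∂u² = -2v + 4, which takes both signs as v varies (negative for sufficiently large v). A diagonal entry of the Hessian changing sign means the Hessian is neither positive- nor negative-semidefinite on all of R^2.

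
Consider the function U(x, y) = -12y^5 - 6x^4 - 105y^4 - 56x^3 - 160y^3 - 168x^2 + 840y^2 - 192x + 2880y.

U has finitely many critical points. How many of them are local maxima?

4

U separates as a function of x plus a function of y, so ∇U=0 decouples.
∂U/∂x = -24(x + 1)(x + 2)(x + 4) = 0 at x ∈ {-4, -2, -1}; ∂U/∂y = -60(y - 2)(y + 2)(y + 3)(y + 4) = 0 at y ∈ {-4, -3, -2, 2}.
The Hessian is diagonal: diag(U_xx, U_yy). Second derivatives: U_xx(-4)=-144, U_xx(-2)=48, U_xx(-1)=-72; U_yy(-4)=720, U_yy(-3)=-300, U_yy(-2)=480, U_yy(2)=-7200.
Local maxima occur where both diagonal entries negative: (-4, -3), (-4, 2), (-1, -3), (-1, 2). Count: 4.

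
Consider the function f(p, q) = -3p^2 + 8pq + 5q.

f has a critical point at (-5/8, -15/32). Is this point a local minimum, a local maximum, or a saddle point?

saddle point

The Hessian of f is constant: H = [[-6, 8], [8, 0]].
det(H) = (-6)·0 − 8² = -64.
Since det(H) < 0, H is indefinite and the critical point is a saddle point.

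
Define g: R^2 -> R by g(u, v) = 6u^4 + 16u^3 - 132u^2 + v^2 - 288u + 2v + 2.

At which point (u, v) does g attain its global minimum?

g(u,v) separates as P(u) + Q(v) + 2, so its minimum is min P + min Q + 2.
P'(u) = 24(u - 3)(u + 1)(u + 4) vanishes at u ∈ {-4, -1, 3}; Q'(v) = 2v + 2 vanishes at v ∈ {-1}.
Local minima of P (where P''>0): P(-4)=-448, P(3)=-1134. Local minima of Q: Q(-1)=-1.
So the global minimum of g is P(3) + Q(-1) + 2 = -1134 − 1 + 2 = -1133, attained at (3, -1).

(3, -1)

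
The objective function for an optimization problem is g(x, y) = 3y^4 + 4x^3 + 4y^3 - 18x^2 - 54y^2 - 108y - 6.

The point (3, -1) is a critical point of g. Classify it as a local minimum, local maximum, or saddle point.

The mixed partial ∂²g/∂x∂y is 0, so the Hessian at any point is diag(g_xx, g_yy) = diag(12(2x - 3), 12(3y^2 + 2y - 9)).
At (3, -1): H = diag(36, -96).
The eigenvalues have opposite signs, so H is indefinite: a saddle point.

saddle point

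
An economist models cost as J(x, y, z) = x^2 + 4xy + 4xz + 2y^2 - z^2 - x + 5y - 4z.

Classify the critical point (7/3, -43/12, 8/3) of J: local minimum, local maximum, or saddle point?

saddle point

The Hessian is constant: H = [[2, 4, 4], [4, 4, 0], [4, 0, -2]].
Leading principal minors: Δ₁ = 2, Δ₂ = -8, Δ₃ = -48.
The minors fit neither the all-positive nor the alternating-sign pattern, so H is indefinite: a saddle point.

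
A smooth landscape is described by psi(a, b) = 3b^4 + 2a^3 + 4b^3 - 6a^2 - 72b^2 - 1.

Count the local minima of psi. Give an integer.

2

psi separates as a function of a plus a function of b, so ∇psi=0 decouples.
∂psi/∂a = 6a(a - 2) = 0 at a ∈ {0, 2}; ∂psi/∂b = 12b(b - 3)(b + 4) = 0 at b ∈ {-4, 0, 3}.
The Hessian is diagonal: diag(psi_aa, psi_bb). Second derivatives: psi_aa(0)=-12, psi_aa(2)=12; psi_bb(-4)=336, psi_bb(0)=-144, psi_bb(3)=252.
Local minima occur where both diagonal entries positive: (2, -4), (2, 3). Count: 2.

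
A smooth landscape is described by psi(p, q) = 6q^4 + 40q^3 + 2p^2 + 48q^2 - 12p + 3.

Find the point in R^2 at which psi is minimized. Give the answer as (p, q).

(3, -4)

psi(p,q) separates as A(p) + B(q) + 3, so its minimum is min A + min B + 3.
A'(p) = 4p - 12 vanishes at p ∈ {3}; B'(q) = 24q(q + 1)(q + 4) vanishes at q ∈ {-4, -1, 0}.
Local minima of A (where A''>0): A(3)=-18. Local minima of B: B(-4)=-256, B(0)=0.
So the global minimum of psi is A(3) + B(-4) + 3 = -18 − 256 + 3 = -271, attained at (3, -4).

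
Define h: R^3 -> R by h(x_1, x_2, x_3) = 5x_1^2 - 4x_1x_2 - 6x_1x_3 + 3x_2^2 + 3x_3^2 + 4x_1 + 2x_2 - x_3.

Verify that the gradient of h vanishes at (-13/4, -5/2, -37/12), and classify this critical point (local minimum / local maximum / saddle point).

∇h = (10x_1 - 4x_2 - 6x_3 + 4, -4x_1 + 6x_2 + 2, -6x_1 + 6x_3 - 1); substituting (-13/4, -5/2, -37/12) gives ∇h = (0, 0, 0), so (-13/4, -5/2, -37/12) is indeed a critical point.
The Hessian is constant: H = [[10, -4, -6], [-4, 6, 0], [-6, 0, 6]].
Leading principal minors: Δ₁ = 10, Δ₂ = 44, Δ₃ = 48.
All leading minors are positive, so H is positive definite: a local minimum.

local minimum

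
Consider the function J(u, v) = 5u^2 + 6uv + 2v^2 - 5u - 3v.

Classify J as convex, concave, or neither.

convex

J is quadratic, so its Hessian is the constant matrix H = [[10, 6], [6, 4]].
det(H) = 4, tr(H) = 14.
det(H) > 0 and tr(H) > 0, so H is positive definite everywhere: convex.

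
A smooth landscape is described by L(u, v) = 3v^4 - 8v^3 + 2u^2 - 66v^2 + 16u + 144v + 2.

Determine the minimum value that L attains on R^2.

-597

L(u,v) separates as P(u) + Q(v) + 2, so its minimum is min P + min Q + 2.
P'(u) = 4u + 16 vanishes at u ∈ {-4}; Q'(v) = 12(v - 4)(v - 1)(v + 3) vanishes at v ∈ {-3, 1, 4}.
Local minima of P (where P''>0): P(-4)=-32. Local minima of Q: Q(-3)=-567, Q(4)=-224.
So the global minimum of L is P(-4) + Q(-3) + 2 = -32 − 567 + 2 = -597, attained at (-4, -3).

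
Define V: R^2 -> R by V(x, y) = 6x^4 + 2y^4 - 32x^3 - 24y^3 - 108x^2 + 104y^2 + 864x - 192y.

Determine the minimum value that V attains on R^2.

-2342

V(x,y) separates as P(x) + Q(y), so its minimum is min P + min Q.
P'(x) = 24(x - 4)(x - 3)(x + 3) vanishes at x ∈ {-3, 3, 4}; Q'(y) = 8(y - 4)(y - 3)(y - 2) vanishes at y ∈ {2, 3, 4}.
Local minima of P (where P''>0): P(-3)=-2214, P(4)=1216. Local minima of Q: Q(2)=-128, Q(4)=-128.
So the global minimum of V is P(-3) + Q(2) = -2214 − 128 = -2342, attained at (-3, 2).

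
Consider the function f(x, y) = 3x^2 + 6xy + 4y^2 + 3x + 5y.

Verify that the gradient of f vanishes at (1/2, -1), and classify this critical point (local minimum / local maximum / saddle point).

∇f = (6x + 6y + 3, 6x + 8y + 5); substituting (1/2, -1) gives ∇f = (0, 0), so (1/2, -1) is indeed a critical point.
The Hessian of f is constant: H = [[6, 6], [6, 8]].
det(H) = 6·8 − 6² = 12.
det(H) > 0 and tr(H) = 14 > 0, so H is positive definite and the point is a local minimum.

local minimum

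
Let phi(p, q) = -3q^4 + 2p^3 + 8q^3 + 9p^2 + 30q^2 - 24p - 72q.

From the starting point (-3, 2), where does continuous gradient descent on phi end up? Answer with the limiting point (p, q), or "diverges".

phi is separable, so gradient descent decouples: p follows -∂phi/∂p, q follows -∂phi/∂q.
∂phi/∂p = 6(p - 1)(p + 4); at p=-3 this is -24, so p increases.
∂phi/∂q = -12(q - 3)(q - 1)(q + 2); at q=2 this is 48, so q decreases.
p converges to its nearest critical value 1 (a local min of the p-part); q converges to 1. The iterate converges to (1, 1).

(1, 1)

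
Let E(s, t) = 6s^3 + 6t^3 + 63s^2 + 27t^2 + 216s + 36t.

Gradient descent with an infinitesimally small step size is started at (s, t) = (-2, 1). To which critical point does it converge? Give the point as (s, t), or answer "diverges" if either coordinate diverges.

(-3, -1)

E is separable, so gradient descent decouples: s follows -∂E/∂s, t follows -∂E/∂t.
∂E/∂s = 18(s + 3)(s + 4); at s=-2 this is 36, so s decreases.
∂E/∂t = 18(t + 1)(t + 2); at t=1 this is 108, so t decreases.
s converges to its nearest critical value -3 (a local min of the s-part); t converges to -1. The iterate converges to (-3, -1).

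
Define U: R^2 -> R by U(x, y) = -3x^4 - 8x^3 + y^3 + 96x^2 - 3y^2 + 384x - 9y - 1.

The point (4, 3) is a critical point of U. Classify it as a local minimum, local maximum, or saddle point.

saddle point

The mixed partial ∂²U/∂x∂y is 0, so the Hessian at any point is diag(U_xx, U_yy) = diag(12(-3x^2 - 4x + 16), 6(y - 1)).
At (4, 3): H = diag(-576, 12).
The eigenvalues have opposite signs, so H is indefinite: a saddle point.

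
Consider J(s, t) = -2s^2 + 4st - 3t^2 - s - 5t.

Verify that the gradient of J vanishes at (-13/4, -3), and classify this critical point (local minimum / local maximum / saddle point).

local maximum

∇J = (-4s + 4t - 1, 4s - 6t - 5); substituting (-13/4, -3) gives ∇J = (0, 0), so (-13/4, -3) is indeed a critical point.
The Hessian of J is constant: H = [[-4, 4], [4, -6]].
det(H) = (-4)·(-6) − 4² = 8.
det(H) > 0 and tr(H) = -10 < 0, so H is negative definite and the point is a local maximum.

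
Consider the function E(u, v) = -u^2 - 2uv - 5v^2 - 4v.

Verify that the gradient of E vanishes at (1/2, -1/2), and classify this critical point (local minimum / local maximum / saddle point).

∇E = (-2u - 2v, -2u - 10v - 4); substituting (1/2, -1/2) gives ∇E = (0, 0), so (1/2, -1/2) is indeed a critical point.
The Hessian of E is constant: H = [[-2, -2], [-2, -10]].
det(H) = (-2)·(-10) − (-2)² = 16.
det(H) > 0 and tr(H) = -12 < 0, so H is negative definite and the point is a local maximum.

local maximum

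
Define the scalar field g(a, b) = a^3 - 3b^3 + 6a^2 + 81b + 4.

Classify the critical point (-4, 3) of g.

local maximum

The mixed partial ∂²g/∂a∂b is 0, so the Hessian at any point is diag(g_aa, g_bb) = diag(6(a + 2), -18b).
At (-4, 3): H = diag(-12, -54).
Both eigenvalues are negative, so H is negative definite: a local maximum.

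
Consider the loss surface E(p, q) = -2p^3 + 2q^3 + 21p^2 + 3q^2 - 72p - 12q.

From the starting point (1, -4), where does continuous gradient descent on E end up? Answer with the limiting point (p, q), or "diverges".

E is separable, so gradient descent decouples: p follows -∂E/∂p, q follows -∂E/∂q.
∂E/∂p = -6(p - 4)(p - 3); at p=1 this is -36, so p increases.
∂E/∂q = 6(q - 1)(q + 2); at q=-4 this is 60, so q decreases.
The q-coordinate has no critical point in that direction and runs off to infinity.

diverges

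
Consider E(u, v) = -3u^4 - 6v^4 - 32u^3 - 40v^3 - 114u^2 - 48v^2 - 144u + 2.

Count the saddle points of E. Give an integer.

E separates as a function of u plus a function of v, so ∇E=0 decouples.
∂E/∂u = -12(u + 1)(u + 3)(u + 4) = 0 at u ∈ {-4, -3, -1}; ∂E/∂v = -24v(v + 1)(v + 4) = 0 at v ∈ {-4, -1, 0}.
The Hessian is diagonal: diag(E_uu, E_vv). Second derivatives: E_uu(-4)=-36, E_uu(-3)=24, E_uu(-1)=-72; E_vv(-4)=-288, E_vv(-1)=72, E_vv(0)=-96.
Saddle points occur where the two diagonal entries have opposite signs: (-4, -1), (-3, -4), (-3, 0), (-1, -1). Count: 4.

4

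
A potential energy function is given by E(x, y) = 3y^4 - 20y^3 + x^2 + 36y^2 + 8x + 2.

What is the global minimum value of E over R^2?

-14

E(x,y) separates as P(x) + Q(y) + 2, so its minimum is min P + min Q + 2.
P'(x) = 2x + 8 vanishes at x ∈ {-4}; Q'(y) = 12y(y - 3)(y - 2) vanishes at y ∈ {0, 2, 3}.
Local minima of P (where P''>0): P(-4)=-16. Local minima of Q: Q(0)=0, Q(3)=27.
So the global minimum of E is P(-4) + Q(0) + 2 = -16 + 0 + 2 = -14, attained at (-4, 0).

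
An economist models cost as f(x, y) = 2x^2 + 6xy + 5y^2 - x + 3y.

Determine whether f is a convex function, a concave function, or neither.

convex

f is quadratic, so its Hessian is the constant matrix H = [[4, 6], [6, 10]].
det(H) = 4, tr(H) = 14.
det(H) > 0 and tr(H) > 0, so H is positive definite everywhere: convex.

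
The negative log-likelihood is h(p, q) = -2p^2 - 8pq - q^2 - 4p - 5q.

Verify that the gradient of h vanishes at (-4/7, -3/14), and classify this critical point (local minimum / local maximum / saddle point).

saddle point

∇h = (-4p - 8q - 4, -8p - 2q - 5); substituting (-4/7, -3/14) gives ∇h = (0, 0), so (-4/7, -3/14) is indeed a critical point.
The Hessian of h is constant: H = [[-4, -8], [-8, -2]].
det(H) = (-4)·(-2) − (-8)² = -56.
Since det(H) < 0, H is indefinite and the critical point is a saddle point.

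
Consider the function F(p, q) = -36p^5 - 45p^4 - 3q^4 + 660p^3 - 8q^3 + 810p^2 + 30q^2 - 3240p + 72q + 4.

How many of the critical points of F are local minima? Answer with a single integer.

2

F separates as a function of p plus a function of q, so ∇F=0 decouples.
∂F/∂p = -180(p - 3)(p - 1)(p + 2)(p + 3) = 0 at p ∈ {-3, -2, 1, 3}; ∂F/∂q = -12(q - 2)(q + 1)(q + 3) = 0 at q ∈ {-3, -1, 2}.
The Hessian is diagonal: diag(F_pp, F_qq). Second derivatives: F_pp(-3)=4320, F_pp(-2)=-2700, F_pp(1)=4320, F_pp(3)=-10800; F_qq(-3)=-120, F_qq(-1)=72, F_qq(2)=-180.
Local minima occur where both diagonal entries positive: (-3, -1), (1, -1). Count: 2.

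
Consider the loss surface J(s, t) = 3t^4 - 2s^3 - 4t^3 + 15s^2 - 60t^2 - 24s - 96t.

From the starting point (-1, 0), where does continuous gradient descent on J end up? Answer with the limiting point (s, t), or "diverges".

(1, 4)

J is separable, so gradient descent decouples: s follows -∂J/∂s, t follows -∂J/∂t.
∂J/∂s = -6(s - 4)(s - 1); at s=-1 this is -60, so s increases.
∂J/∂t = 12(t - 4)(t + 1)(t + 2); at t=0 this is -96, so t increases.
s converges to its nearest critical value 1 (a local min of the s-part); t converges to 4. The iterate converges to (1, 4).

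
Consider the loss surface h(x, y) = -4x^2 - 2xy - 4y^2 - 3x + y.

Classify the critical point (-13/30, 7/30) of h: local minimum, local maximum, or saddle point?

local maximum

The Hessian of h is constant: H = [[-8, -2], [-2, -8]].
det(H) = (-8)·(-8) − (-2)² = 60.
det(H) > 0 and tr(H) = -16 < 0, so H is negative definite and the point is a local maximum.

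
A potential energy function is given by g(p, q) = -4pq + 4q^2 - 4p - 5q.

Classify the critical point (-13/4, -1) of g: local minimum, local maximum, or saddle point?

The Hessian of g is constant: H = [[0, -4], [-4, 8]].
det(H) = 0·8 − (-4)² = -16.
Since det(H) < 0, H is indefinite and the critical point is a saddle point.

saddle point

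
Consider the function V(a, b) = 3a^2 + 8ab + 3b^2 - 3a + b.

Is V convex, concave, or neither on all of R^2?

V is quadratic, so its Hessian is the constant matrix H = [[6, 8], [8, 6]].
det(H) = -28, tr(H) = 12.
det(H) < 0, so H is indefinite: neither convex nor concave.

neither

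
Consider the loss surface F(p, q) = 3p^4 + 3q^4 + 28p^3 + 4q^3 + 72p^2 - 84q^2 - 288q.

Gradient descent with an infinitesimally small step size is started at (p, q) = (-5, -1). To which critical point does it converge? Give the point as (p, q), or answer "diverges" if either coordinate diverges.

(-4, 4)

F is separable, so gradient descent decouples: p follows -∂F/∂p, q follows -∂F/∂q.
∂F/∂p = 12p(p + 3)(p + 4); at p=-5 this is -120, so p increases.
∂F/∂q = 12(q - 4)(q + 2)(q + 3); at q=-1 this is -120, so q increases.
p converges to its nearest critical value -4 (a local min of the p-part); q converges to 4. The iterate converges to (-4, 4).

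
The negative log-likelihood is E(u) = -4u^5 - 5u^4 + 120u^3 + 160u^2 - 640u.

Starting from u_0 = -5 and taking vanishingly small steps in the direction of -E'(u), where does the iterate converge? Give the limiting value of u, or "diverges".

-4

E'(u) = -20(u - 4)(u - 1)(u + 2)(u + 4), so E'(-5) = -3240.
Gradient descent moves in the -E' direction, i.e. u is increasing.
The nearest critical point in that direction is u = -4, where E'' = 1600 > 0 (a local minimum). The iterate converges there.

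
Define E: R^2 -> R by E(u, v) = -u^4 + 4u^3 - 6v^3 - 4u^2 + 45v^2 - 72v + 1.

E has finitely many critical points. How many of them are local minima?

1

E separates as a function of u plus a function of v, so ∇E=0 decouples.
∂E/∂u = -4u(u - 2)(u - 1) = 0 at u ∈ {0, 1, 2}; ∂E/∂v = -18(v - 4)(v - 1) = 0 at v ∈ {1, 4}.
The Hessian is diagonal: diag(E_uu, E_vv). Second derivatives: E_uu(0)=-8, E_uu(1)=4, E_uu(2)=-8; E_vv(1)=54, E_vv(4)=-54.
Local minima occur where both diagonal entries positive: (1, 1). Count: 1.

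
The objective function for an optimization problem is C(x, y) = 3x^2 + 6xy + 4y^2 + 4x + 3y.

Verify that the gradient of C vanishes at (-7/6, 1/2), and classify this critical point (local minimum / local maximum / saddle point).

∇C = (6x + 6y + 4, 6x + 8y + 3); substituting (-7/6, 1/2) gives ∇C = (0, 0), so (-7/6, 1/2) is indeed a critical point.
The Hessian of C is constant: H = [[6, 6], [6, 8]].
det(H) = 6·8 − 6² = 12.
det(H) > 0 and tr(H) = 14 > 0, so H is positive definite and the point is a local minimum.

local minimum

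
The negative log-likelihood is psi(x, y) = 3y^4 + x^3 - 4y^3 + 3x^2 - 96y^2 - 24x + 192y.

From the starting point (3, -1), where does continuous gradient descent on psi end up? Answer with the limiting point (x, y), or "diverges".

psi is separable, so gradient descent decouples: x follows -∂psi/∂x, y follows -∂psi/∂y.
∂psi/∂x = 3(x - 2)(x + 4); at x=3 this is 21, so x decreases.
∂psi/∂y = 12(y - 4)(y - 1)(y + 4); at y=-1 this is 360, so y decreases.
x converges to its nearest critical value 2 (a local min of the x-part); y converges to -4. The iterate converges to (2, -4).

(2, -4)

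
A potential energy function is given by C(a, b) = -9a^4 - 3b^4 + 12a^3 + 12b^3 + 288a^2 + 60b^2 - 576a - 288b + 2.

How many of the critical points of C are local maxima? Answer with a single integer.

4

C separates as a function of a plus a function of b, so ∇C=0 decouples.
∂C/∂a = -36(a - 4)(a - 1)(a + 4) = 0 at a ∈ {-4, 1, 4}; ∂C/∂b = -12(b - 4)(b - 2)(b + 3) = 0 at b ∈ {-3, 2, 4}.
The Hessian is diagonal: diag(C_aa, C_bb). Second derivatives: C_aa(-4)=-1440, C_aa(1)=540, C_aa(4)=-864; C_bb(-3)=-420, C_bb(2)=120, C_bb(4)=-168.
Local maxima occur where both diagonal entries negative: (-4, -3), (-4, 4), (4, -3), (4, 4). Count: 4.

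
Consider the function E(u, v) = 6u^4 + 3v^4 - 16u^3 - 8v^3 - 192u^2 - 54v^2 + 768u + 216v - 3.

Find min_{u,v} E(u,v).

E(u,v) separates as P(u) + Q(v) − 3, so its minimum is min P + min Q − 3.
P'(u) = 24(u - 4)(u - 2)(u + 4) vanishes at u ∈ {-4, 2, 4}; Q'(v) = 12(v - 3)(v - 2)(v + 3) vanishes at v ∈ {-3, 2, 3}.
Local minima of P (where P''>0): P(-4)=-3584, P(4)=512. Local minima of Q: Q(-3)=-675, Q(3)=189.
So the global minimum of E is P(-4) + Q(-3) − 3 = -3584 − 675 − 3 = -4262, attained at (-4, -3).

-4262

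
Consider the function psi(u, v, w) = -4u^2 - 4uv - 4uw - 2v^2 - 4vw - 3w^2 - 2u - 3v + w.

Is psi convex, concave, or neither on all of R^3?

concave

psi is quadratic, so its Hessian is the constant matrix H = [[-8, -4, -4], [-4, -4, -4], [-4, -4, -6]].
Leading principal minors: -8, 16, -32.
Signs alternate −, +, − ⇒ H ≺ 0 ⇒ concave.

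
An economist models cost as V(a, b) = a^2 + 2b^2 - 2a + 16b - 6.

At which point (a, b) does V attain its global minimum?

V(a,b) separates as P(a) + Q(b) − 6, so its minimum is min P + min Q − 6.
P'(a) = 2a - 2 vanishes at a ∈ {1}; Q'(b) = 4b + 16 vanishes at b ∈ {-4}.
Local minima of P (where P''>0): P(1)=-1. Local minima of Q: Q(-4)=-32.
So the global minimum of V is P(1) + Q(-4) − 6 = -1 − 32 − 6 = -39, attained at (1, -4).

(1, -4)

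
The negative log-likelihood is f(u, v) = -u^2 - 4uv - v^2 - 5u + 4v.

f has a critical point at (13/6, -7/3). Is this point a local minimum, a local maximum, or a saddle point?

saddle point

The Hessian of f is constant: H = [[-2, -4], [-4, -2]].
det(H) = (-2)·(-2) − (-4)² = -12.
Since det(H) < 0, H is indefinite and the critical point is a saddle point.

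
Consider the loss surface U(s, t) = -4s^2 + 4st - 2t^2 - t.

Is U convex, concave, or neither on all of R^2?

U is quadratic, so its Hessian is the constant matrix H = [[-8, 4], [4, -4]].
det(H) = 16, tr(H) = -12.
det(H) > 0 and tr(H) < 0, so H is negative definite everywhere: concave.

concave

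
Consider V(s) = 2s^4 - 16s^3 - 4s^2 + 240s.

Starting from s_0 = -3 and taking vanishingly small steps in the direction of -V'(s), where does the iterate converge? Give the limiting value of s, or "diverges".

-2

V'(s) = 8(s - 5)(s - 3)(s + 2), so V'(-3) = -384.
Gradient descent moves in the -V' direction, i.e. s is increasing.
The nearest critical point in that direction is s = -2, where V'' = 280 > 0 (a local minimum). The iterate converges there.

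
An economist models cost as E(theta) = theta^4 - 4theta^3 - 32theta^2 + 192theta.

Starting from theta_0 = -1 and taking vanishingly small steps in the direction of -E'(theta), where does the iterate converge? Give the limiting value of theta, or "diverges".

E'(theta) = 4(theta - 4)(theta - 3)(theta + 4), so E'(-1) = 240.
Gradient descent moves in the -E' direction, i.e. theta is decreasing.
The nearest critical point in that direction is theta = -4, where E'' = 224 > 0 (a local minimum). The iterate converges there.

-4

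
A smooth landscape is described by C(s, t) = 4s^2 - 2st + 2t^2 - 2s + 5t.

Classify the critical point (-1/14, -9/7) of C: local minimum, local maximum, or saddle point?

The Hessian of C is constant: H = [[8, -2], [-2, 4]].
det(H) = 8·4 − (-2)² = 28.
det(H) > 0 and tr(H) = 12 > 0, so H is positive definite and the point is a local minimum.

local minimum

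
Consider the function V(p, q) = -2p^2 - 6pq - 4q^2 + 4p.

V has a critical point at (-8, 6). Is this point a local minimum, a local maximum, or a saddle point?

The Hessian of V is constant: H = [[-4, -6], [-6, -8]].
det(H) = (-4)·(-8) − (-6)² = -4.
Since det(H) < 0, H is indefinite and the critical point is a saddle point.

saddle point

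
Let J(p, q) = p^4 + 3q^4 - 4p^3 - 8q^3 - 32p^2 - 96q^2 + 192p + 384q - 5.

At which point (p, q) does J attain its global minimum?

J(p,q) separates as A(p) + B(q) − 5, so its minimum is min A + min B − 5.
A'(p) = 4(p - 4)(p - 3)(p + 4) vanishes at p ∈ {-4, 3, 4}; B'(q) = 12(q - 4)(q - 2)(q + 4) vanishes at q ∈ {-4, 2, 4}.
Local minima of A (where A''>0): A(-4)=-768, A(4)=256. Local minima of B: B(-4)=-1792, B(4)=256.
So the global minimum of J is A(-4) + B(-4) − 5 = -768 − 1792 − 5 = -2565, attained at (-4, -4).

(-4, -4)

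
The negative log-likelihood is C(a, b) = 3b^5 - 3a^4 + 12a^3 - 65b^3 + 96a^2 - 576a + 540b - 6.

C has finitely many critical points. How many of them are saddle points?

6

C separates as a function of a plus a function of b, so ∇C=0 decouples.
∂C/∂a = -12(a - 4)(a - 3)(a + 4) = 0 at a ∈ {-4, 3, 4}; ∂C/∂b = 15(b - 3)(b - 2)(b + 2)(b + 3) = 0 at b ∈ {-3, -2, 2, 3}.
The Hessian is diagonal: diag(C_aa, C_bb). Second derivatives: C_aa(-4)=-672, C_aa(3)=84, C_aa(4)=-96; C_bb(-3)=-450, C_bb(-2)=300, C_bb(2)=-300, C_bb(3)=450.
Saddle points occur where the two diagonal entries have opposite signs: (-4, -2), (-4, 3), (3, -3), (3, 2), (4, -2), (4, 3). Count: 6.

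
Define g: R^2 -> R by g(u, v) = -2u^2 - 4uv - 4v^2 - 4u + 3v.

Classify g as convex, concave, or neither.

concave

g is quadratic, so its Hessian is the constant matrix H = [[-4, -4], [-4, -8]].
det(H) = 16, tr(H) = -12.
det(H) > 0 and tr(H) < 0, so H is negative definite everywhere: concave.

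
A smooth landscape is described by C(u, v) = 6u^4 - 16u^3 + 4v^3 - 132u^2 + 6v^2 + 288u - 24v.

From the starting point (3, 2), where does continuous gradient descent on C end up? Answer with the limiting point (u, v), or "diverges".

(4, 1)

C is separable, so gradient descent decouples: u follows -∂C/∂u, v follows -∂C/∂v.
∂C/∂u = 24(u - 4)(u - 1)(u + 3); at u=3 this is -288, so u increases.
∂C/∂v = 12(v - 1)(v + 2); at v=2 this is 48, so v decreases.
u converges to its nearest critical value 4 (a local min of the u-part); v converges to 1. The iterate converges to (4, 1).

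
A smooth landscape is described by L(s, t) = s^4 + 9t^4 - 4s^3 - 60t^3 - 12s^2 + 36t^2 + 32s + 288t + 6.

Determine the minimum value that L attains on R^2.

L(s,t) separates as P(s) + Q(t) + 6, so its minimum is min P + min Q + 6.
P'(s) = 4(s - 4)(s - 1)(s + 2) vanishes at s ∈ {-2, 1, 4}; Q'(t) = 36(t - 4)(t - 2)(t + 1) vanishes at t ∈ {-1, 2, 4}.
Local minima of P (where P''>0): P(-2)=-64, P(4)=-64. Local minima of Q: Q(-1)=-183, Q(4)=192.
So the global minimum of L is P(-2) + Q(-1) + 6 = -64 − 183 + 6 = -241, attained at (-2, -1).

-241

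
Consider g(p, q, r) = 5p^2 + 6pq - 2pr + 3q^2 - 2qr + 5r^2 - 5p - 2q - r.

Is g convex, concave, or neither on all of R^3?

convex

g is quadratic, so its Hessian is the constant matrix H = [[10, 6, -2], [6, 6, -2], [-2, -2, 10]].
Leading principal minors: 10, 24, 224.
All positive ⇒ H ≻ 0 ⇒ convex.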